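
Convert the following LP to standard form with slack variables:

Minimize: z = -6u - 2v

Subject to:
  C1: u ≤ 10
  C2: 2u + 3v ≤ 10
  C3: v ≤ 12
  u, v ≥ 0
min z = -6u - 2v

s.t.
  u + s1 = 10
  2u + 3v + s2 = 10
  v + s3 = 12
  u, v, s1, s2, s3 ≥ 0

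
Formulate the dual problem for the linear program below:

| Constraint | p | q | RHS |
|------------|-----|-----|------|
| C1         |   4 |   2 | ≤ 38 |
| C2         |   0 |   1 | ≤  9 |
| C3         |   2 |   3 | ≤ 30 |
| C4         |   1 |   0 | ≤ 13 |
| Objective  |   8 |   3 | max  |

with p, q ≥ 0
Minimize: z = 38y1 + 9y2 + 30y3 + 13y4

Subject to:
  C1: -4y1 - 2y3 - y4 ≤ -8
  C2: -2y1 - y2 - 3y3 ≤ -3
  y1, y2, y3, y4 ≥ 0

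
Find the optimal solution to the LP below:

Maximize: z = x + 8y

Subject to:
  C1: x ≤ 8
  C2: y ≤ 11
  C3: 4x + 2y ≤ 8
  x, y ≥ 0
x = 0, y = 4, z = 32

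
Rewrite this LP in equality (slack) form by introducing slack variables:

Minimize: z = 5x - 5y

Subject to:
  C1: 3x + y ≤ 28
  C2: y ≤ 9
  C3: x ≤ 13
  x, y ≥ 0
min z = 5x - 5y

s.t.
  3x + y + s1 = 28
  y + s2 = 9
  x + s3 = 13
  x, y, s1, s2, s3 ≥ 0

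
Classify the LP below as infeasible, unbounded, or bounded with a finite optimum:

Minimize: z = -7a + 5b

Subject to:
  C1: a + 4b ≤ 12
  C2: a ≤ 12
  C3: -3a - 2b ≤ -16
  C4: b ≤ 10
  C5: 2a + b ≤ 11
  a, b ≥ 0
The point (5.5, 0) satisfies every constraint, so the LP is feasible; the constraints give a ≤ 12 and b ≤ 10, which with a, b ≥ 0 keep the feasible region inside a bounded box. A feasible, bounded LP attains a finite optimum at a vertex.

Evaluating z = -7a + 5b at each vertex:
  (5.333, 0): z = -37.33
  (5.5, 0): z = -38.5
  (4.571, 1.857): z = -22.71
  (4, 2): z = -18

The LP has an optimal solution: (5.5, 0) with z = -38.5.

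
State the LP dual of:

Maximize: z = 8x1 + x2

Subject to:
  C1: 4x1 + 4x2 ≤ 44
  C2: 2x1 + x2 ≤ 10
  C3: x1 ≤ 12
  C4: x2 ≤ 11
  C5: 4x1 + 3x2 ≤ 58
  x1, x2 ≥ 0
Minimize: z = 44y1 + 10y2 + 12y3 + 11y4 + 58y5

Subject to:
  C1: -4y1 - 2y2 - y3 - 4y5 ≤ -8
  C2: -4y1 - y2 - y4 - 3y5 ≤ -1
  y1, y2, y3, y4, y5 ≥ 0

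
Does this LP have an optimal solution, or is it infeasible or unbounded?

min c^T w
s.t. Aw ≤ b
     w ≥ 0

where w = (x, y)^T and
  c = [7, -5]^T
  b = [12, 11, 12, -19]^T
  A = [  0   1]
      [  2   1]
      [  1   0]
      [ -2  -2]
The point (0, 11) satisfies every constraint, so the LP is feasible; the constraints give x ≤ 12 and y ≤ 12, which with x, y ≥ 0 keep the feasible region inside a bounded box. A feasible, bounded LP attains a finite optimum at a vertex.

Feasible with finite optimum z* = -55 at (0, 11).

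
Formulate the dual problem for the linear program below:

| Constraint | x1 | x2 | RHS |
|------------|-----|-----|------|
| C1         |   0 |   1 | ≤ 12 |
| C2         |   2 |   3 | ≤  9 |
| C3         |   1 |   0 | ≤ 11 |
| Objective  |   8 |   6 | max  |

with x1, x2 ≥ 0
Minimize: z = 12y1 + 9y2 + 11y3

Subject to:
  C1: -2y2 - y3 ≤ -8
  C2: -y1 - 3y2 ≤ -6
  y1, y2, y3 ≥ 0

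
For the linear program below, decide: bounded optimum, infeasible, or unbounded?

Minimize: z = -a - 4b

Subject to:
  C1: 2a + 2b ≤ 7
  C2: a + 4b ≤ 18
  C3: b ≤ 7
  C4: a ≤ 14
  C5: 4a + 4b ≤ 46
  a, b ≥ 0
The point (0, 3.5) satisfies every constraint, so the LP is feasible; the constraints give a ≤ 14 and b ≤ 7, which with a, b ≥ 0 keep the feasible region inside a bounded box. A feasible, bounded LP attains a finite optimum at a vertex.

Evaluating z = -a - 4b at each vertex:
  (0, 0): z = 0
  (3.5, 0): z = -3.5
  (0, 3.5): z = -14

The LP has an optimal solution: (0, 3.5) with z = -14.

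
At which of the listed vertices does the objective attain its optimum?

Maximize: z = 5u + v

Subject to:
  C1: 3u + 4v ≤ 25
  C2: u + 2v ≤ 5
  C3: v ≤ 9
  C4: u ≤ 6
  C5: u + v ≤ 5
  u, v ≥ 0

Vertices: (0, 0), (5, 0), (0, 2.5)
(5, 0) with z = 25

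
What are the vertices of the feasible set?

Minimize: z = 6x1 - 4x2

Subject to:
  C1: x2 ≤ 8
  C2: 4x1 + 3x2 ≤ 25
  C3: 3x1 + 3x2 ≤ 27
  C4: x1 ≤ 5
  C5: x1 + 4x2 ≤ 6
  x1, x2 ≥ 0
Each vertex is the intersection of two constraint boundaries that also satisfies all remaining constraints:
  x1 = 0 and x2 = 0 → (0, 0)
  x1 = 5 and x2 = 0 → (5, 0)
  x1 = 5 and x1 + 4x2 = 6 → (5, 0.25)
  x1 + 4x2 = 6 and x1 = 0 → (0, 1.5)

Vertices: (0, 0), (5, 0), (5, 0.25), (0, 1.5)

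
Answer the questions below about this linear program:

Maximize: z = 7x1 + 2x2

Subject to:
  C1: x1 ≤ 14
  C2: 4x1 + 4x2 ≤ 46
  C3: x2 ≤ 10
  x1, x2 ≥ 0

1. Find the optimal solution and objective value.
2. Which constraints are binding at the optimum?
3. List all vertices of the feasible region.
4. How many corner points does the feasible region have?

1. x1 = 11.5, x2 = 0, z = 80.5
2. C2, x2 ≥ 0
3. (0, 0), (11.5, 0), (1.5, 10), (0, 10)
4. 4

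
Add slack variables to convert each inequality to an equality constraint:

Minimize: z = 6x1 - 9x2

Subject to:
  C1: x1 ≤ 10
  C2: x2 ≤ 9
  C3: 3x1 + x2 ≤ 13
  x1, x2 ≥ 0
min z = 6x1 - 9x2

s.t.
  x1 + s1 = 10
  x2 + s2 = 9
  3x1 + x2 + s3 = 13
  x1, x2, s1, s2, s3 ≥ 0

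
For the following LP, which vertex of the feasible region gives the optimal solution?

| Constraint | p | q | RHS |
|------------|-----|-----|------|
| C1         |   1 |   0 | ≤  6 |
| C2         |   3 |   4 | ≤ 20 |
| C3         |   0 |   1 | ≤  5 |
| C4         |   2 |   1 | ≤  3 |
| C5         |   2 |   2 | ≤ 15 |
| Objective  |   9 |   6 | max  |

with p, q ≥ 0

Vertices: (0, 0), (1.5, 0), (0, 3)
Evaluating z = 9p + 6q at each vertex:
  (0, 0): z = 0
  (1.5, 0): z = 13.5
  (0, 3): z = 18

The largest value is z = 18, attained at (0, 3).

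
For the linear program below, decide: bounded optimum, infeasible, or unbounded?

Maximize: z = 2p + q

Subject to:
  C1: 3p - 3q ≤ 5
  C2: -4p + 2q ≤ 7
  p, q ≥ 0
Feasible point: (0, 0) satisfies every constraint, so the LP is feasible.
Direction d = (1, 1): for each constraint row a, a·d ≤ 0 —
  (3)(1) + (-3)(1) = 0 ≤ 0
  (-4)(1) + (2)(1) = -2 ≤ 0
and d ≥ 0, so (0, 0) + t·d stays feasible for every t ≥ 0. Along this ray z = 2p + q changes by 3 per unit t, so z → +∞.

Unbounded — the objective can increase without bound over the feasible region.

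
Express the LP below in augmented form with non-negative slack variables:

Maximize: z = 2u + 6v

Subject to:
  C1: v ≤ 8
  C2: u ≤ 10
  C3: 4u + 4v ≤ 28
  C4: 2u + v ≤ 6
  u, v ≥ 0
max z = 2u + 6v

s.t.
  v + s1 = 8
  u + s2 = 10
  4u + 4v + s3 = 28
  2u + v + s4 = 6
  u, v, s1, s2, s3, s4 ≥ 0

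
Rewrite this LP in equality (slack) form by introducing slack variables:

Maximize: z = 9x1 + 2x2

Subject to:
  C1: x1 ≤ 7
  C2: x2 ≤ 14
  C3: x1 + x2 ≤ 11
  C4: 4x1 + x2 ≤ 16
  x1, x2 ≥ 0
max z = 9x1 + 2x2

s.t.
  x1 + s1 = 7
  x2 + s2 = 14
  x1 + x2 + s3 = 11
  4x1 + x2 + s4 = 16
  x1, x2, s1, s2, s3, s4 ≥ 0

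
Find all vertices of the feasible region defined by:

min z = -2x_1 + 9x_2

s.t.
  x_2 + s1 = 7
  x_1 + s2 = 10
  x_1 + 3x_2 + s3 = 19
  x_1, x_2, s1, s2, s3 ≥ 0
Each vertex is the intersection of two constraint boundaries that also satisfies all remaining constraints:
  x_1 = 0 and x_2 = 0 → (0, 0)
  x_1 = 10 and x_2 = 0 → (10, 0)
  x_1 = 10 and x_1 + 3x_2 = 19 → (10, 3)
  x_1 + 3x_2 = 19 and x_1 = 0 → (0, 6.333)

Vertices: (0, 0), (10, 0), (10, 3), (0, 6.333)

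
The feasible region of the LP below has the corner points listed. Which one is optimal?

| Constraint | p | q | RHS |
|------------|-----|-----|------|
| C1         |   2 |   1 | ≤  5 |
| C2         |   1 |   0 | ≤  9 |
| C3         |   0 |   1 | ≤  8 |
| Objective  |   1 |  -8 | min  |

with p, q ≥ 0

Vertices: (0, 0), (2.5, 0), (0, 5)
Evaluating z = p - 8q at each vertex:
  (0, 0): z = 0
  (2.5, 0): z = 2.5
  (0, 5): z = -40

The smallest value is z = -40, attained at (0, 5).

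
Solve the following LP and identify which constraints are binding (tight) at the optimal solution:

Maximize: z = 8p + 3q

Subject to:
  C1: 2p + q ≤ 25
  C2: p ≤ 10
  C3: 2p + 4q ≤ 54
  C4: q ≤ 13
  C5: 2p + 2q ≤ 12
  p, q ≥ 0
Optimal: p = 6, q = 0
Slack at optimum:
  C1: slack = 13
  C2: slack = 4
  C3: slack = 42
  C4: slack = 13
  C5: slack = 0 (binding)
  p ≥ 0: p = 6
  q ≥ 0: q = 0 (binding)
Binding constraints: C5, q ≥ 0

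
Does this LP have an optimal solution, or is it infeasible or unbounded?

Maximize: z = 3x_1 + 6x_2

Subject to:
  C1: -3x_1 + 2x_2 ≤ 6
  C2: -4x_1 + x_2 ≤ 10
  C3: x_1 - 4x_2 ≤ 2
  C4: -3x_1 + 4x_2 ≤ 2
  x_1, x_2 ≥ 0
Feasible point: (0, 0) satisfies every constraint, so the LP is feasible.
Direction d = (4, 1): for each constraint row a, a·d ≤ 0 —
  (-3)(4) + (2)(1) = -10 ≤ 0
  (-4)(4) + (1)(1) = -15 ≤ 0
  (1)(4) + (-4)(1) = 0 ≤ 0
  (-3)(4) + (4)(1) = -8 ≤ 0
and d ≥ 0, so (0, 0) + t·d stays feasible for every t ≥ 0. Along this ray z = 3x_1 + 6x_2 changes by 18 per unit t, so z → +∞.

The LP is unbounded; z can be made arbitrarily large.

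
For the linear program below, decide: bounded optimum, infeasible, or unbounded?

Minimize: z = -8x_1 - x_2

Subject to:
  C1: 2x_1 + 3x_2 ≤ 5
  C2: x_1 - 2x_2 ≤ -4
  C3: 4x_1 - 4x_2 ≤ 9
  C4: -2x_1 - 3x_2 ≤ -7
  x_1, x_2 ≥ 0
C1 requires 2x_1 + 3x_2 ≤ 5, while C4 (-2x_1 - 3x_2 ≤ -7) is equivalent to 2x_1 + 3x_2 ≥ 7. Together they would need 7 ≤ 2x_1 + 3x_2 ≤ 5, which is impossible since 7 > 5. No point satisfies all constraints.

The feasible region is empty; the LP is infeasible.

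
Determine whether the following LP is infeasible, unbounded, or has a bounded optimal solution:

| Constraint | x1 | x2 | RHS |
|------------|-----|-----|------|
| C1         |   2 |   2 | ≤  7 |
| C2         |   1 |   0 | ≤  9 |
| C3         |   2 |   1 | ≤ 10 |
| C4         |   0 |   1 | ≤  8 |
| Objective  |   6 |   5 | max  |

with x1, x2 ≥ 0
The point (3.5, 0) satisfies every constraint, so the LP is feasible; the constraints give x1 ≤ 9 and x2 ≤ 8, which with x1, x2 ≥ 0 keep the feasible region inside a bounded box. A feasible, bounded LP attains a finite optimum at a vertex.

Evaluating z = 6x1 + 5x2 at each vertex:
  (0, 0): z = 0
  (3.5, 0): z = 21
  (0, 3.5): z = 17.5

Feasible with finite optimum z* = 21 at (3.5, 0).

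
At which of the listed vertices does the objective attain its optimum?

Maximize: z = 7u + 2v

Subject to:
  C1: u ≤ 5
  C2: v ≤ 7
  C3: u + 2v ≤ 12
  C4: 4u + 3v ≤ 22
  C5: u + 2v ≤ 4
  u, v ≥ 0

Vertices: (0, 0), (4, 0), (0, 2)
Evaluating z = 7u + 2v at each vertex:
  (0, 0): z = 0
  (4, 0): z = 28
  (0, 2): z = 4

The largest value is z = 28, attained at (4, 0).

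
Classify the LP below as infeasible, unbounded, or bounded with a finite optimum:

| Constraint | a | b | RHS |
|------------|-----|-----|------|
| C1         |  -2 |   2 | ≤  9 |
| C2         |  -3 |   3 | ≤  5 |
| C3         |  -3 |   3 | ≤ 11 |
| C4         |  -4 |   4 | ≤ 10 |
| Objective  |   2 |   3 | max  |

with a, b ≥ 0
Feasible point: (0, 0) satisfies every constraint, so the LP is feasible.
Direction d = (1, 0): for each constraint row a, a·d ≤ 0 —
  (-2)(1) + (2)(0) = -2 ≤ 0
  (-3)(1) + (3)(0) = -3 ≤ 0
  (-3)(1) + (3)(0) = -3 ≤ 0
  (-4)(1) + (4)(0) = -4 ≤ 0
and d ≥ 0, so (0, 0) + t·d stays feasible for every t ≥ 0. Along this ray z = 2a + 3b changes by 2 per unit t, so z → +∞.

The LP is unbounded; z can be made arbitrarily large.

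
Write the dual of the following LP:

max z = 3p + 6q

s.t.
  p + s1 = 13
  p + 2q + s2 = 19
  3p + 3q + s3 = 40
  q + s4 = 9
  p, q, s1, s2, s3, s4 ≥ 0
Minimize: z = 13y1 + 19y2 + 40y3 + 9y4

Subject to:
  C1: -y1 - y2 - 3y3 ≤ -3
  C2: -2y2 - 3y3 - y4 ≤ -6
  y1, y2, y3, y4 ≥ 0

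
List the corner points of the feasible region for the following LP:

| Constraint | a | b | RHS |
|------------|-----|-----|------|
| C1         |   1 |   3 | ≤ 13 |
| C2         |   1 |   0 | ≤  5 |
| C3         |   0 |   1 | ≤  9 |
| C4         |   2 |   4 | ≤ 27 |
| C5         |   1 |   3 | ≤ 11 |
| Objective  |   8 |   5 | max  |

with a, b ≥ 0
Each vertex is the intersection of two constraint boundaries that also satisfies all remaining constraints:
  a = 0 and b = 0 → (0, 0)
  a = 5 and b = 0 → (5, 0)
  a = 5 and a + 3b = 11 → (5, 2)
  a + 3b = 11 and a = 0 → (0, 3.667)

Vertices: (0, 0), (5, 0), (5, 2), (0, 3.667)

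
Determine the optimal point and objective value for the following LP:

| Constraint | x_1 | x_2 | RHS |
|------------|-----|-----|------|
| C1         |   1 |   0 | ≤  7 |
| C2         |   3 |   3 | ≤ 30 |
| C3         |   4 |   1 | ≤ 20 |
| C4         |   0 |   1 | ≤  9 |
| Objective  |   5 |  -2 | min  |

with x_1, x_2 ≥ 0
Each vertex is the intersection of two constraint boundaries that also satisfies all remaining constraints:
  x_1 = 0 and x_2 = 0 → (0, 0)
  4x_1 + x_2 = 20 and x_2 = 0 → (5, 0)
  3x_1 + 3x_2 = 30 and 4x_1 + x_2 = 20 → (3.333, 6.667)
  3x_1 + 3x_2 = 30 and x_2 = 9 → (1, 9)
  x_2 = 9 and x_1 = 0 → (0, 9)

Evaluating z = 5x_1 - 2x_2 at each vertex:
  (0, 0): z = 0
  (5, 0): z = 25
  (3.333, 6.667): z = 3.333
  (1, 9): z = -13
  (0, 9): z = -18

The minimum is at (0, 9) with z = -18.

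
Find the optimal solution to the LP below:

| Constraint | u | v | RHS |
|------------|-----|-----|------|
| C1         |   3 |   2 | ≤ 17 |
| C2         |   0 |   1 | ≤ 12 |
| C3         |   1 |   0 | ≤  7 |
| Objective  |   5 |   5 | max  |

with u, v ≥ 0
u = 0, v = 8.5, z = 42.5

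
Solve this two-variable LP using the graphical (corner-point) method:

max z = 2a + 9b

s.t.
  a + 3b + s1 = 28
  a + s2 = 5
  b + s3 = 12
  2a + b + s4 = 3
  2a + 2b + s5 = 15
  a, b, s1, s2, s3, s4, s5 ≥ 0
Each vertex is the intersection of two constraint boundaries that also satisfies all remaining constraints:
  a = 0 and b = 0 → (0, 0)
  2a + b = 3 and b = 0 → (1.5, 0)
  2a + b = 3 and a = 0 → (0, 3)

Evaluating z = 2a + 9b at each vertex:
  (0, 0): z = 0
  (1.5, 0): z = 3
  (0, 3): z = 27

The maximum is at (0, 3) with z = 27.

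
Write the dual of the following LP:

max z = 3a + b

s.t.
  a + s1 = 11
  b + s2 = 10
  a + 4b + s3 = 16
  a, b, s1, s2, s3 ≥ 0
Minimize: z = 11y1 + 10y2 + 16y3

Subject to:
  C1: -y1 - y3 ≤ -3
  C2: -y2 - 4y3 ≤ -1
  y1, y2, y3 ≥ 0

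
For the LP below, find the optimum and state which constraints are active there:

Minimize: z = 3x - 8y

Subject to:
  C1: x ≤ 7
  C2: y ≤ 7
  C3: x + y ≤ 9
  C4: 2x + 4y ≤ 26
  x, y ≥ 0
Optimal: x = 0, y = 6.5
Slack at optimum:
  C1: slack = 7
  C2: slack = 0.5
  C3: slack = 2.5
  C4: slack = 0 (binding)
  x ≥ 0: x = 0 (binding)
  y ≥ 0: y = 6.5
Binding constraints: C4, x ≥ 0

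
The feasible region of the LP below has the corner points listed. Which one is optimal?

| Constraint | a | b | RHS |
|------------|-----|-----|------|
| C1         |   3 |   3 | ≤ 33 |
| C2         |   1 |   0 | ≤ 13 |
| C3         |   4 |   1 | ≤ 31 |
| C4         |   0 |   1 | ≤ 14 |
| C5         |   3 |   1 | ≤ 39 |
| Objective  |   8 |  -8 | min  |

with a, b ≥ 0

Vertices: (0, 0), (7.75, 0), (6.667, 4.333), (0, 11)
Evaluating z = 8a - 8b at each vertex:
  (0, 0): z = 0
  (7.75, 0): z = 62
  (6.667, 4.333): z = 18.67
  (0, 11): z = -88

The smallest value is z = -88, attained at (0, 11).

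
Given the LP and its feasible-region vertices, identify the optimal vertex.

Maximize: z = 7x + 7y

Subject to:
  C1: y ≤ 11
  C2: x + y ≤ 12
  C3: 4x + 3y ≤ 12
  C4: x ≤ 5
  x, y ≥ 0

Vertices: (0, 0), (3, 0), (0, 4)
Evaluating z = 7x + 7y at each vertex:
  (0, 0): z = 0
  (3, 0): z = 21
  (0, 4): z = 28

The largest value is z = 28, attained at (0, 4).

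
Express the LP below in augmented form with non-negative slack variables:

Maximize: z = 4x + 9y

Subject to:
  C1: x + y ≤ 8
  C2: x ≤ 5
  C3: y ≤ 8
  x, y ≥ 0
max z = 4x + 9y

s.t.
  x + y + s1 = 8
  x + s2 = 5
  y + s3 = 8
  x, y, s1, s2, s3 ≥ 0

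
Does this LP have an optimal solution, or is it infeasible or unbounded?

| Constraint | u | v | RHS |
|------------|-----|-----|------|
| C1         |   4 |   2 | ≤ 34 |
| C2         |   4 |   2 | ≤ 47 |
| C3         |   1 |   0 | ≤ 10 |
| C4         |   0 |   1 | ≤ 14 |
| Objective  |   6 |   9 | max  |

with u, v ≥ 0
The point (1.5, 14) satisfies every constraint, so the LP is feasible; the constraints give u ≤ 10 and v ≤ 14, which with u, v ≥ 0 keep the feasible region inside a bounded box. A feasible, bounded LP attains a finite optimum at a vertex.

Evaluating z = 6u + 9v at each vertex:
  (0, 0): z = 0
  (8.5, 0): z = 51
  (1.5, 14): z = 135
  (0, 14): z = 126

Feasible with finite optimum z* = 135 at (1.5, 14).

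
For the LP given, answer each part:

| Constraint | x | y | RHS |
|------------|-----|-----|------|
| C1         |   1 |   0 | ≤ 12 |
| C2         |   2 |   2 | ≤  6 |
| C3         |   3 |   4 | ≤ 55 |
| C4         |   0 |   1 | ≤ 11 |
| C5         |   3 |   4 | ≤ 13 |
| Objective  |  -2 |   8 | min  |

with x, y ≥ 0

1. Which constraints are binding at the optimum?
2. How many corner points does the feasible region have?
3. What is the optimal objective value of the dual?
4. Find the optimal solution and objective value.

1. C2, y ≥ 0
2. 3
3. -6 (by strong duality, equal to the primal optimum)
4. x = 3, y = 0, z = -6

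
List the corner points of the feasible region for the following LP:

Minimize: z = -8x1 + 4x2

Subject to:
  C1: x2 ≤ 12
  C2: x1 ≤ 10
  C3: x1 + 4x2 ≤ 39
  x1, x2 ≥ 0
Each vertex is the intersection of two constraint boundaries that also satisfies all remaining constraints:
  x1 = 0 and x2 = 0 → (0, 0)
  x1 = 10 and x2 = 0 → (10, 0)
  x1 = 10 and x1 + 4x2 = 39 → (10, 7.25)
  x1 + 4x2 = 39 and x1 = 0 → (0, 9.75)

Vertices: (0, 0), (10, 0), (10, 7.25), (0, 9.75)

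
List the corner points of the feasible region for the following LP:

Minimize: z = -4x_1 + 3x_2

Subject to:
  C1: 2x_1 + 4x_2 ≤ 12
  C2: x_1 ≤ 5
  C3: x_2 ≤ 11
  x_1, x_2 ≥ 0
Each vertex is the intersection of two constraint boundaries that also satisfies all remaining constraints:
  x_1 = 0 and x_2 = 0 → (0, 0)
  x_1 = 5 and x_2 = 0 → (5, 0)
  2x_1 + 4x_2 = 12 and x_1 = 5 → (5, 0.5)
  2x_1 + 4x_2 = 12 and x_1 = 0 → (0, 3)

Vertices: (0, 0), (5, 0), (5, 0.5), (0, 3)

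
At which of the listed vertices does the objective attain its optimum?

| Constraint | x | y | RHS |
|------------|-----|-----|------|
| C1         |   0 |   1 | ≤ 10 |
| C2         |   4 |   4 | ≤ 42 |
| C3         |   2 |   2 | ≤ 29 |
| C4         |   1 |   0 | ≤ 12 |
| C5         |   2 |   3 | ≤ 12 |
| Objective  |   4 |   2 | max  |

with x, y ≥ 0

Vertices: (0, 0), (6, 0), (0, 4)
Evaluating z = 4x + 2y at each vertex:
  (0, 0): z = 0
  (6, 0): z = 24
  (0, 4): z = 8

The largest value is z = 24, attained at (6, 0).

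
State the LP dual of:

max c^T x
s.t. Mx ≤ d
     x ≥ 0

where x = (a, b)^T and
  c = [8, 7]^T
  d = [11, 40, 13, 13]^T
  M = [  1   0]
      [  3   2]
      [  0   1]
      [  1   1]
Minimize: z = 11y1 + 40y2 + 13y3 + 13y4

Subject to:
  C1: -y1 - 3y2 - y4 ≤ -8
  C2: -2y2 - y3 - y4 ≤ -7
  y1, y2, y3, y4 ≥ 0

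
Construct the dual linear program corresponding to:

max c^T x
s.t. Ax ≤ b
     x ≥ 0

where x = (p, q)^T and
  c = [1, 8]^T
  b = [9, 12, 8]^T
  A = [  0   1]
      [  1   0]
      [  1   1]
Minimize: z = 9y1 + 12y2 + 8y3

Subject to:
  C1: -y2 - y3 ≤ -1
  C2: -y1 - y3 ≤ -8
  y1, y2, y3 ≥ 0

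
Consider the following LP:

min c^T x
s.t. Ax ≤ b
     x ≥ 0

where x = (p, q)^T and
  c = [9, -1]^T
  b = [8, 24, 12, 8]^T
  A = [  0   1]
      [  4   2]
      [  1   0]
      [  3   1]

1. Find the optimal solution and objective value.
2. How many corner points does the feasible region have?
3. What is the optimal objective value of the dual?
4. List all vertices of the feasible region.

1. p = 0, q = 8, z = -8
2. 3
3. -8 (by strong duality, equal to the primal optimum)
4. (0, 0), (2.667, 0), (0, 8)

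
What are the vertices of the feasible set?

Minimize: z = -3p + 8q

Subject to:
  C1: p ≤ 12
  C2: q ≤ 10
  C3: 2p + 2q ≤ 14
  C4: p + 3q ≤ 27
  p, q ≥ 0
Each vertex is the intersection of two constraint boundaries that also satisfies all remaining constraints:
  p = 0 and q = 0 → (0, 0)
  2p + 2q = 14 and q = 0 → (7, 0)
  2p + 2q = 14 and p = 0 → (0, 7)

Vertices: (0, 0), (7, 0), (0, 7)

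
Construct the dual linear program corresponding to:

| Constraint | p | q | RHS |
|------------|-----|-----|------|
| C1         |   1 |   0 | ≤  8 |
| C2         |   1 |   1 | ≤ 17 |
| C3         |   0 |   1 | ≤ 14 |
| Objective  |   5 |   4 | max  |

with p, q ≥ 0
Minimize: z = 8y1 + 17y2 + 14y3

Subject to:
  C1: -y1 - y2 ≤ -5
  C2: -y2 - y3 ≤ -4
  y1, y2, y3 ≥ 0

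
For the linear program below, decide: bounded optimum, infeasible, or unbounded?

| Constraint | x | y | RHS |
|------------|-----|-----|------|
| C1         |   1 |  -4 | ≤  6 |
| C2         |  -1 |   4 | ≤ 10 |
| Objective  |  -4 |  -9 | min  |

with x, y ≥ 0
Feasible point: (0, 0) satisfies every constraint, so the LP is feasible.
Direction d = (4, 1): for each constraint row a, a·d ≤ 0 —
  (1)(4) + (-4)(1) = 0 ≤ 0
  (-1)(4) + (4)(1) = 0 ≤ 0
and d ≥ 0, so (0, 0) + t·d stays feasible for every t ≥ 0. Along this ray z = -4x - 9y changes by -25 per unit t, so z → −∞.

Unbounded: there is a feasible ray along which z → −∞.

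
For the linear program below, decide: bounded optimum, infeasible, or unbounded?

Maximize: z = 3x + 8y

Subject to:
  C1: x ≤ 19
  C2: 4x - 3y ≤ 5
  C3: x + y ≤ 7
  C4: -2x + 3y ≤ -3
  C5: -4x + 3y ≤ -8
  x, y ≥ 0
C2 requires 4x - 3y ≤ 5, while C5 (-4x + 3y ≤ -8) is equivalent to 4x - 3y ≥ 8. Together they would need 8 ≤ 4x - 3y ≤ 5, which is impossible since 8 > 5. No point satisfies all constraints.

Infeasible: no point satisfies all constraints simultaneously.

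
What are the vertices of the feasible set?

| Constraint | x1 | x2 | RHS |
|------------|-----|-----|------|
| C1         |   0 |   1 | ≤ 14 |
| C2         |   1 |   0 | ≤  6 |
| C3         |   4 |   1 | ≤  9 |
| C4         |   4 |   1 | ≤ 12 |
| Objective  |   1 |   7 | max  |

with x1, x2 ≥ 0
Each vertex is the intersection of two constraint boundaries that also satisfies all remaining constraints:
  x1 = 0 and x2 = 0 → (0, 0)
  4x1 + x2 = 9 and x2 = 0 → (2.25, 0)
  4x1 + x2 = 9 and x1 = 0 → (0, 9)

Vertices: (0, 0), (2.25, 0), (0, 9)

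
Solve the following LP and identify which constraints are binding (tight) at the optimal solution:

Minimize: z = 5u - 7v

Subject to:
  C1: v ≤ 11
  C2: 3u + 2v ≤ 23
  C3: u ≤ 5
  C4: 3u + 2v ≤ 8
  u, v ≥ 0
Optimal: u = 0, v = 4
Slack at optimum:
  C1: slack = 7
  C2: slack = 15
  C3: slack = 5
  C4: slack = 0 (binding)
  u ≥ 0: u = 0 (binding)
  v ≥ 0: v = 4
Binding constraints: C4, u ≥ 0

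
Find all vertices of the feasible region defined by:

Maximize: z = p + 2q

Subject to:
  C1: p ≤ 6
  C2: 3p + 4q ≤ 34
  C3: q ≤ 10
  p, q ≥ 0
Each vertex is the intersection of two constraint boundaries that also satisfies all remaining constraints:
  p = 0 and q = 0 → (0, 0)
  p = 6 and q = 0 → (6, 0)
  p = 6 and 3p + 4q = 34 → (6, 4)
  3p + 4q = 34 and p = 0 → (0, 8.5)

Vertices: (0, 0), (6, 0), (6, 4), (0, 8.5)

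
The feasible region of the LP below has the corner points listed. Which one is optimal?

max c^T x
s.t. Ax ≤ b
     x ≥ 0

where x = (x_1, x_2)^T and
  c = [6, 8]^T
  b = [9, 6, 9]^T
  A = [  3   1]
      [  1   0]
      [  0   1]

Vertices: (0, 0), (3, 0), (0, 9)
Evaluating z = 6x_1 + 8x_2 at each vertex:
  (0, 0): z = 0
  (3, 0): z = 18
  (0, 9): z = 72

The largest value is z = 72, attained at (0, 9).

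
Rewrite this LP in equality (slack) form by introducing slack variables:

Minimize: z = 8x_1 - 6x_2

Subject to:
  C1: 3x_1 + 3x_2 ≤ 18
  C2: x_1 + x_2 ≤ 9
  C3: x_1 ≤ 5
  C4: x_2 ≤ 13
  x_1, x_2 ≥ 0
min z = 8x_1 - 6x_2

s.t.
  3x_1 + 3x_2 + s1 = 18
  x_1 + x_2 + s2 = 9
  x_1 + s3 = 5
  x_2 + s4 = 13
  x_1, x_2, s1, s2, s3, s4 ≥ 0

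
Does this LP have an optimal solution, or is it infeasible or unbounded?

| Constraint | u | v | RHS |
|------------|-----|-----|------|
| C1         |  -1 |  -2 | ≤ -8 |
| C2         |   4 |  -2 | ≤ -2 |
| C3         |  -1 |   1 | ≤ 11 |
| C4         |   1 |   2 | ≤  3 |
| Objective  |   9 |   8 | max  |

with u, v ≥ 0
C4 requires u + 2v ≤ 3, while C1 (-u - 2v ≤ -8) is equivalent to u + 2v ≥ 8. Together they would need 8 ≤ u + 2v ≤ 3, which is impossible since 8 > 3. No point satisfies all constraints.

Infeasible: no point satisfies all constraints simultaneously.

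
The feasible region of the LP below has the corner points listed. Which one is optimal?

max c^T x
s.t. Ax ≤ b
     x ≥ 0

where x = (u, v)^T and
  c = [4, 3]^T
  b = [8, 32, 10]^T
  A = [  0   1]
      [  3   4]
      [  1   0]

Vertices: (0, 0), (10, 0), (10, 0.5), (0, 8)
(10, 0.5) with z = 41.5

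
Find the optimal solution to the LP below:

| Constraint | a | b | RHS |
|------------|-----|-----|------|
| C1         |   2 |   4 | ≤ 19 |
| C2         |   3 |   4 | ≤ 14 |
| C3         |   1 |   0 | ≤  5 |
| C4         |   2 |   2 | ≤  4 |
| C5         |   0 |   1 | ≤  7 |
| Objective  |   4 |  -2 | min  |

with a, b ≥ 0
a = 0, b = 2, z = -4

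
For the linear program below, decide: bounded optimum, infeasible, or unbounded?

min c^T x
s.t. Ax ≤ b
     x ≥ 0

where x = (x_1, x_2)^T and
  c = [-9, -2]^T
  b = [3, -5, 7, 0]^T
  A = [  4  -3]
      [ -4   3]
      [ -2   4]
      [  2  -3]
One constraint requires 4x_1 - 3x_2 ≤ 3, while the constraint -4x_1 + 3x_2 ≤ -5 is equivalent to 4x_1 - 3x_2 ≥ 5. Together they would need 5 ≤ 4x_1 - 3x_2 ≤ 3, which is impossible since 5 > 3. No point satisfies all constraints.

Infeasible: no point satisfies all constraints simultaneously.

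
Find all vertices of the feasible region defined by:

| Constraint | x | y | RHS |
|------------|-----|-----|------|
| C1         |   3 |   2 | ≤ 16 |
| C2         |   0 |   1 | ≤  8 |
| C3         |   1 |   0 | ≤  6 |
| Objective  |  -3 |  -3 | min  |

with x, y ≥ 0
Each vertex is the intersection of two constraint boundaries that also satisfies all remaining constraints:
  x = 0 and y = 0 → (0, 0)
  3x + 2y = 16 and y = 0 → (5.333, 0)
  3x + 2y = 16 and y = 8 → (0, 8)

Vertices: (0, 0), (5.333, 0), (0, 8)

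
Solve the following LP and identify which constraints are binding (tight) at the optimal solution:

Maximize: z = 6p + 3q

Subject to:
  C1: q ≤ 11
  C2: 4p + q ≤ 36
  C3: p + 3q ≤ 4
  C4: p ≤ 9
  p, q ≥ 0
Optimal: p = 4, q = 0
Binding: C3, q ≥ 0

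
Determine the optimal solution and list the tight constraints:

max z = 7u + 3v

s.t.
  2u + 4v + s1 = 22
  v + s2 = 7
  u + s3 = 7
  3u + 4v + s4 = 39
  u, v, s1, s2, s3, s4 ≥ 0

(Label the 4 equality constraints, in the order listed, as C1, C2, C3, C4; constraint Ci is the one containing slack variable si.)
Optimal: u = 7, v = 2
Slack at optimum:
  C1: slack = 0 (binding)
  C2: slack = 5
  C3: slack = 0 (binding)
  C4: slack = 10
  u ≥ 0: u = 7
  v ≥ 0: v = 2
Binding constraints: C1, C3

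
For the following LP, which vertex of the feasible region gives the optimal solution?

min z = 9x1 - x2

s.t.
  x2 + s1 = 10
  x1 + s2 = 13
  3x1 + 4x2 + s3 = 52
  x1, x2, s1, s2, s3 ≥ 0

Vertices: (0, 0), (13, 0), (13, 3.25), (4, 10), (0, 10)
(0, 10) with z = -10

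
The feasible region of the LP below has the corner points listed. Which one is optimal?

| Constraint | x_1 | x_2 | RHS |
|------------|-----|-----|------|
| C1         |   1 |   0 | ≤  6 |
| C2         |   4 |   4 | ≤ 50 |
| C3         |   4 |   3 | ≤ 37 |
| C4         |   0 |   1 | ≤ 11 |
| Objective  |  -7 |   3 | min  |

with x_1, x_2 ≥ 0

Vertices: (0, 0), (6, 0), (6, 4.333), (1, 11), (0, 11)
(6, 0) with z = -42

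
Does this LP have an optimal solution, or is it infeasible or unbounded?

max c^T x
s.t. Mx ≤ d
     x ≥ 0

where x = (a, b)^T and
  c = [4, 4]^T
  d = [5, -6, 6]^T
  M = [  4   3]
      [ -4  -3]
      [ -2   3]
One constraint requires 4a + 3b ≤ 5, while the constraint -4a - 3b ≤ -6 is equivalent to 4a + 3b ≥ 6. Together they would need 6 ≤ 4a + 3b ≤ 5, which is impossible since 6 > 5. No point satisfies all constraints.

Infeasible — the constraint set is empty.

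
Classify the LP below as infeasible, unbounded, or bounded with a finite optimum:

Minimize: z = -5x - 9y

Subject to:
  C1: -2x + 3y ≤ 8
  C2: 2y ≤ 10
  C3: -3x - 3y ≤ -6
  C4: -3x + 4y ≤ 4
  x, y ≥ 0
Feasible point: (1, 1) satisfies every constraint, so the LP is feasible.
Direction d = (1, 0): for each constraint row a, a·d ≤ 0 —
  (-2)(1) + (3)(0) = -2 ≤ 0
  (0)(1) + (2)(0) = 0 ≤ 0
  (-3)(1) + (-3)(0) = -3 ≤ 0
  (-3)(1) + (4)(0) = -3 ≤ 0
and d ≥ 0, so (1, 1) + t·d stays feasible for every t ≥ 0. Along this ray z = -5x - 9y changes by -5 per unit t, so z → −∞.

Unbounded: there is a feasible ray along which z → −∞.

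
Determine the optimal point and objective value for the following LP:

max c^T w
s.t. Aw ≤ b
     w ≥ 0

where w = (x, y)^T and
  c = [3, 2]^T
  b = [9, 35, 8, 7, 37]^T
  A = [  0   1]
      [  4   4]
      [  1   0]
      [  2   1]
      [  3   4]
Each vertex is the intersection of two constraint boundaries that also satisfies all remaining constraints:
  x = 0 and y = 0 → (0, 0)
  2x + y = 7 and y = 0 → (3.5, 0)
  2x + y = 7 and x = 0 → (0, 7)

Evaluating z = 3x + 2y at each vertex:
  (0, 0): z = 0
  (3.5, 0): z = 10.5
  (0, 7): z = 14

The maximum is at (0, 7) with z = 14.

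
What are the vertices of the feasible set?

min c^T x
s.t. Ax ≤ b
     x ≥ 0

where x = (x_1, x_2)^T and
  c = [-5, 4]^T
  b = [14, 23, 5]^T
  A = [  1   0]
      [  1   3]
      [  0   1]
Each vertex is the intersection of two constraint boundaries that also satisfies all remaining constraints:
  x_1 = 0 and x_2 = 0 → (0, 0)
  x_1 = 14 and x_2 = 0 → (14, 0)
  x_1 = 14 and x_1 + 3x_2 = 23 → (14, 3)
  x_1 + 3x_2 = 23 and x_2 = 5 → (8, 5)
  x_2 = 5 and x_1 = 0 → (0, 5)

Vertices: (0, 0), (14, 0), (14, 3), (8, 5), (0, 5)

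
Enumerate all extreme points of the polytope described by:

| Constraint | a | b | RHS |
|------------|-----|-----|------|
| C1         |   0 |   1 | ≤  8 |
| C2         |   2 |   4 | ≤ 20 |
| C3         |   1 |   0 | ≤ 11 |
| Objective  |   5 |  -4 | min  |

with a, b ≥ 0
Each vertex is the intersection of two constraint boundaries that also satisfies all remaining constraints:
  a = 0 and b = 0 → (0, 0)
  2a + 4b = 20 and b = 0 → (10, 0)
  2a + 4b = 20 and a = 0 → (0, 5)

Vertices: (0, 0), (10, 0), (0, 5)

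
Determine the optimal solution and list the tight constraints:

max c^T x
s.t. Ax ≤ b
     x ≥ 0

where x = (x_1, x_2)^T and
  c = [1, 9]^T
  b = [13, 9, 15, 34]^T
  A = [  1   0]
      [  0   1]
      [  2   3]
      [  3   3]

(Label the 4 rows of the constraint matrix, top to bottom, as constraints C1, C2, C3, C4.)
Optimal: x_1 = 0, x_2 = 5
Slack at optimum:
  C1: slack = 13
  C2: slack = 4
  C3: slack = 0 (binding)
  C4: slack = 19
  x_1 ≥ 0: x_1 = 0 (binding)
  x_2 ≥ 0: x_2 = 5
Binding constraints: C3, x_1 ≥ 0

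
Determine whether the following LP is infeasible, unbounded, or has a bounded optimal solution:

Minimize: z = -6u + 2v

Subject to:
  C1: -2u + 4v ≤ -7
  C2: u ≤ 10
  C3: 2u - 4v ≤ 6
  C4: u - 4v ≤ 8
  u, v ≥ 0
C3 requires 2u - 4v ≤ 6, while C1 (-2u + 4v ≤ -7) is equivalent to 2u - 4v ≥ 7. Together they would need 7 ≤ 2u - 4v ≤ 6, which is impossible since 7 > 6. No point satisfies all constraints.

The feasible region is empty; the LP is infeasible.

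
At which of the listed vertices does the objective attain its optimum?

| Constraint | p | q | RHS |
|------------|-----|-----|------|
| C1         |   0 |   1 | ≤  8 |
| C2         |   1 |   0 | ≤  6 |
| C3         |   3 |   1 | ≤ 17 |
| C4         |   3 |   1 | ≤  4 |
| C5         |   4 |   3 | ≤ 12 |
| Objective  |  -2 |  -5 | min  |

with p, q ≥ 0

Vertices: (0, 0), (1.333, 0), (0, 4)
(0, 4) with z = -20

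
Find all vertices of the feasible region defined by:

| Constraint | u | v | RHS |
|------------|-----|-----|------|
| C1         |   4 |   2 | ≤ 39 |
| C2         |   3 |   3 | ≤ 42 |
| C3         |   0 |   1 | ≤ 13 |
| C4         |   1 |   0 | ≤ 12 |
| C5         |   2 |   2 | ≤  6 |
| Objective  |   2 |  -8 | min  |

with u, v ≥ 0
Each vertex is the intersection of two constraint boundaries that also satisfies all remaining constraints:
  u = 0 and v = 0 → (0, 0)
  2u + 2v = 6 and v = 0 → (3, 0)
  2u + 2v = 6 and u = 0 → (0, 3)

Vertices: (0, 0), (3, 0), (0, 3)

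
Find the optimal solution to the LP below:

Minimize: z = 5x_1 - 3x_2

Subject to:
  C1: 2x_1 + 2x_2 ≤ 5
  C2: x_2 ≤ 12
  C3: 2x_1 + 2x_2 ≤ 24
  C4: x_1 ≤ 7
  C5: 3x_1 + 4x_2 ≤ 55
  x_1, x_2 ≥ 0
x_1 = 0, x_2 = 2.5, z = -7.5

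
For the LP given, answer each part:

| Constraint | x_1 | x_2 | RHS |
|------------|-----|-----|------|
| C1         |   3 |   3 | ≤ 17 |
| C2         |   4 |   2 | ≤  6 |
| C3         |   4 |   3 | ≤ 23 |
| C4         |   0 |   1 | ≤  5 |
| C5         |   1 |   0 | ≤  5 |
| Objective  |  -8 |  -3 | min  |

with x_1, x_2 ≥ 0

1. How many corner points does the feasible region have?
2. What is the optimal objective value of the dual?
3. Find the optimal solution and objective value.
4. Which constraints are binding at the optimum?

1. 3
2. -12 (by strong duality, equal to the primal optimum)
3. x_1 = 1.5, x_2 = 0, z = -12
4. C2, x_2 ≥ 0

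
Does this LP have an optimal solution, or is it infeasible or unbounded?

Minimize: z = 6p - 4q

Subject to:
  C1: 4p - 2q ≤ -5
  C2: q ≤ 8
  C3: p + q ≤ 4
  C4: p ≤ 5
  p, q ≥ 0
The point (0, 4) satisfies every constraint, so the LP is feasible; the constraints give p ≤ 5 and q ≤ 8, which with p, q ≥ 0 keep the feasible region inside a bounded box. A feasible, bounded LP attains a finite optimum at a vertex.

Evaluating z = 6p - 4q at each vertex:
  (0, 2.5): z = -10
  (0.5, 3.5): z = -11
  (0, 4): z = -16

Feasible with finite optimum z* = -16 at (0, 4).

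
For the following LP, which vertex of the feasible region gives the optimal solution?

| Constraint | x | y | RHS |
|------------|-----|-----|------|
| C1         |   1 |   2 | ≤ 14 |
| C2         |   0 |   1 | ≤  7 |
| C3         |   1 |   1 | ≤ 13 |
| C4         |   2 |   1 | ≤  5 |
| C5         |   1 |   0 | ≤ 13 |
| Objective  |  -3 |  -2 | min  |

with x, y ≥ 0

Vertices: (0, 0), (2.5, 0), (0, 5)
Evaluating z = -3x - 2y at each vertex:
  (0, 0): z = 0
  (2.5, 0): z = -7.5
  (0, 5): z = -10

The smallest value is z = -10, attained at (0, 5).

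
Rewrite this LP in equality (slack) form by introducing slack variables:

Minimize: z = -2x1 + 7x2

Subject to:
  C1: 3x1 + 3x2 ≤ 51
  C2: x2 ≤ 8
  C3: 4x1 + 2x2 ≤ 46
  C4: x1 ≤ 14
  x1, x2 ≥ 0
min z = -2x1 + 7x2

s.t.
  3x1 + 3x2 + s1 = 51
  x2 + s2 = 8
  4x1 + 2x2 + s3 = 46
  x1 + s4 = 14
  x1, x2, s1, s2, s3, s4 ≥ 0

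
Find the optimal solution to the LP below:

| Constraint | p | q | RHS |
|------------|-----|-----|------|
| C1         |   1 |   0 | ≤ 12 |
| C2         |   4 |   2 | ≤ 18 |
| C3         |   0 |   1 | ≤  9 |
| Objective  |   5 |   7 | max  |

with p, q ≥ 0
Each vertex is the intersection of two constraint boundaries that also satisfies all remaining constraints:
  p = 0 and q = 0 → (0, 0)
  4p + 2q = 18 and q = 0 → (4.5, 0)
  4p + 2q = 18 and q = 9 → (0, 9)

Evaluating z = 5p + 7q at each vertex:
  (0, 0): z = 0
  (4.5, 0): z = 22.5
  (0, 9): z = 63

The maximum is at (0, 9) with z = 63.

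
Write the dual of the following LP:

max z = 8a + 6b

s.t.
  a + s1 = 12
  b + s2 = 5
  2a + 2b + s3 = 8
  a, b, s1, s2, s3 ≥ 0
Minimize: z = 12y1 + 5y2 + 8y3

Subject to:
  C1: -y1 - 2y3 ≤ -8
  C2: -y2 - 2y3 ≤ -6
  y1, y2, y3 ≥ 0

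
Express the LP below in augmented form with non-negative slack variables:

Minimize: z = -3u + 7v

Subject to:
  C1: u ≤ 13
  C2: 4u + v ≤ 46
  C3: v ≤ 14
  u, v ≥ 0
min z = -3u + 7v

s.t.
  u + s1 = 13
  4u + v + s2 = 46
  v + s3 = 14
  u, v, s1, s2, s3 ≥ 0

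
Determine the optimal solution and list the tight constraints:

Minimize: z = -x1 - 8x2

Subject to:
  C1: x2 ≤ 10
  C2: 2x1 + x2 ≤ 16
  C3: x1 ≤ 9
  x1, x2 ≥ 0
Optimal: x1 = 3, x2 = 10
Slack at optimum:
  C1: slack = 0 (binding)
  C2: slack = 0 (binding)
  C3: slack = 6
  x1 ≥ 0: x1 = 3
  x2 ≥ 0: x2 = 10
Binding constraints: C1, C2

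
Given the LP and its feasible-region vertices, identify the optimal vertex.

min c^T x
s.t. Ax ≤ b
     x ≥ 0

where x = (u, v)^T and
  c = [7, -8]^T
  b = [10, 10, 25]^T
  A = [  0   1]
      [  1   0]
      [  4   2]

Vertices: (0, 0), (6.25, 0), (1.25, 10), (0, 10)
(0, 10) with z = -80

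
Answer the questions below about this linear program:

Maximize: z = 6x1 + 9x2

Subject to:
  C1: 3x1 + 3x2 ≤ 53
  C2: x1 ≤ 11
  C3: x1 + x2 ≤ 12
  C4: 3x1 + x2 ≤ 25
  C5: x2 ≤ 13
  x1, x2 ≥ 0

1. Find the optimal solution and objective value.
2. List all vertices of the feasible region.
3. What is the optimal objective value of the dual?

1. x1 = 0, x2 = 12, z = 108
2. (0, 0), (8.333, 0), (6.5, 5.5), (0, 12)
3. 108 (by strong duality, equal to the primal optimum)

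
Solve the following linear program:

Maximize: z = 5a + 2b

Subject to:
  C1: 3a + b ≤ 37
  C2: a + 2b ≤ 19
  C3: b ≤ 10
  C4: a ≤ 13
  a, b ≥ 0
a = 11, b = 4, z = 63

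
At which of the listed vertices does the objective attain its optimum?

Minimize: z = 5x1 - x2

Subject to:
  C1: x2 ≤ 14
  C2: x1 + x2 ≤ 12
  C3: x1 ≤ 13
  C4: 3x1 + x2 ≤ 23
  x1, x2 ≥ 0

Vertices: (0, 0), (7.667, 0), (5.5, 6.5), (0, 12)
Evaluating z = 5x1 - x2 at each vertex:
  (0, 0): z = 0
  (7.667, 0): z = 38.33
  (5.5, 6.5): z = 21
  (0, 12): z = -12

The smallest value is z = -12, attained at (0, 12).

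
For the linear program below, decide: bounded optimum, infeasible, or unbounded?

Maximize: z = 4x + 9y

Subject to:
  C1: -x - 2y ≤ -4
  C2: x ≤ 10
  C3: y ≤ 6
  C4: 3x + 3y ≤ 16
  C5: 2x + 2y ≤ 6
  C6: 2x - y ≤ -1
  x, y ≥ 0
The point (0, 3) satisfies every constraint, so the LP is feasible; the constraints give x ≤ 10 and y ≤ 6, which with x, y ≥ 0 keep the feasible region inside a bounded box. A feasible, bounded LP attains a finite optimum at a vertex.

Feasible with finite optimum z* = 27 at (0, 3).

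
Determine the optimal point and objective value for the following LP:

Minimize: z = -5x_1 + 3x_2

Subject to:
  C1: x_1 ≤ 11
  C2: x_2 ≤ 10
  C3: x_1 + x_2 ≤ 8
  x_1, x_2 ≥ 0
x_1 = 8, x_2 = 0, z = -40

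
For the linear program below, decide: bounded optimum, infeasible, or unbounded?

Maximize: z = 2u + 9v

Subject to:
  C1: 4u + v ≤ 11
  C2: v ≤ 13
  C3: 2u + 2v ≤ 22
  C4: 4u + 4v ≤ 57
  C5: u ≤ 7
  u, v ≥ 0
The point (0, 11) satisfies every constraint, so the LP is feasible; the constraints give u ≤ 7 and v ≤ 13, which with u, v ≥ 0 keep the feasible region inside a bounded box. A feasible, bounded LP attains a finite optimum at a vertex.

Evaluating z = 2u + 9v at each vertex:
  (0, 0): z = 0
  (2.75, 0): z = 5.5
  (0, 11): z = 99

Feasible with finite optimum z* = 99 at (0, 11).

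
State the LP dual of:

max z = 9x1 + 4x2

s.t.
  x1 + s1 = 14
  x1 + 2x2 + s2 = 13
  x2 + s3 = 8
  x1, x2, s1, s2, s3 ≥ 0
Minimize: z = 14y1 + 13y2 + 8y3

Subject to:
  C1: -y1 - y2 ≤ -9
  C2: -2y2 - y3 ≤ -4
  y1, y2, y3 ≥ 0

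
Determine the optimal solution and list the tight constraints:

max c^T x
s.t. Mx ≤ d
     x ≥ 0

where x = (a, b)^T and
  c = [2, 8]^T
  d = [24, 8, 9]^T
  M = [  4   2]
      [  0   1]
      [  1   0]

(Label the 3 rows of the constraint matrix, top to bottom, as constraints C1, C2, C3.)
Optimal: a = 2, b = 8
Slack at optimum:
  C1: slack = 0 (binding)
  C2: slack = 0 (binding)
  C3: slack = 7
  a ≥ 0: a = 2
  b ≥ 0: b = 8
Binding constraints: C1, C2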